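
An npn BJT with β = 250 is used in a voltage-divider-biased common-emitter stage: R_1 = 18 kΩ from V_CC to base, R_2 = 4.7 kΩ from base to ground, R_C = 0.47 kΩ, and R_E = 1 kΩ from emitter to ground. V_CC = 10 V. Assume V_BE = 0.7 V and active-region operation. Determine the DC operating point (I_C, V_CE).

Thevenize the base divider: V_Th = V_CC·R_2/(R_1+R_2) = 10×4.7/22.7 = 2.07 V, R_Th = R_1‖R_2 = 3.73 kΩ.
Base-emitter loop: V_Th = I_B·R_Th + V_BE + (β+1)I_B·R_E, so I_B = (2.07 − 0.7) / (3.73 + 251×1) = 0.00538 mA.
I_C = β·I_B = 250×0.00538 = 1.35 mA, and I_E = (β+1)I_B = 1.35 mA.
V_CE = V_CC − I_C·R_C − I_E·R_E = 10 − 1.35×0.47 − 1.35×1 = 8.02 V.
V_CE = 8.02 V > 0.2 V confirms active-region operation.

I_C ≈ 1.3 mA, V_CE ≈ 8 V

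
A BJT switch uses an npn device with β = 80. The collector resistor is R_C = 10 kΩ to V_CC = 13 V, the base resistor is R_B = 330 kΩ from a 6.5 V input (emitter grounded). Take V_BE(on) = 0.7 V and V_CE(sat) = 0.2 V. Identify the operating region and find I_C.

Assume active: I_B = (6.5 − 0.7)/330 = 0.0176 mA, giving I_C = β·I_B = 1.41 mA.
But then V_CE = 13 − 1.41×10 = -1.06 V < V_CE(sat) = 0.2 V — impossible in the active region.
So the transistor is saturated. With V_CE = 0.2 V, I_C = (V_CC − 0.2)/R_C = 12.8/10 = 1.28 mA.
Check: β·I_B = 1.41 mA > I_C = 1.28 mA, confirming saturation.

saturation; I_C ≈ 1.3 mA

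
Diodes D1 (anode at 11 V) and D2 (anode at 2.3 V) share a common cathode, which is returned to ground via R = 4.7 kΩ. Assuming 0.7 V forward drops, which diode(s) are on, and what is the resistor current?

Assume both conduct. Then node N would need to be at both 11−0.7 = 10.3 V and 2.3−0.7 = 1.6 V, which is impossible.
Assume only D1 conducts: V_N = 11 − 0.7 = 10.3 V, so I_R = 10.3/4.7 = 2.19 mA.
Check D2: its anode-to-cathode voltage is 2.3 − 10.3 = -8 V < 0.7 V, so it is off. The assumption is consistent.

Only D1 conducts; I_R ≈ 2.2 mA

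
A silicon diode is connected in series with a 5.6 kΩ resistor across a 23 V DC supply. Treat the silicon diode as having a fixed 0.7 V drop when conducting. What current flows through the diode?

KVL around the loop: 23 = V_D + I·R = 0.7 + I × 5.6 kΩ.
So I = (23 − 0.7) / 5.6 kΩ = 22.3 / 5.6 = 3.98 mA.

I ≈ 4 mA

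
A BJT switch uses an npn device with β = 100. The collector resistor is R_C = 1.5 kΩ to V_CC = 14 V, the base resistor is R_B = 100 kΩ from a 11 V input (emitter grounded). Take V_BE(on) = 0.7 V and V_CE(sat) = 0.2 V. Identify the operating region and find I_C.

saturation; I_C ≈ 9.2 mA

Assume active: I_B = (11 − 0.7)/100 = 0.103 mA, giving I_C = β·I_B = 10.3 mA.
But then V_CE = 14 − 10.3×1.5 = -1.45 V < V_CE(sat) = 0.2 V — impossible in the active region.
So the transistor is saturated. With V_CE = 0.2 V, I_C = (V_CC − 0.2)/R_C = 13.8/1.5 = 9.2 mA.
Check: β·I_B = 10.3 mA > I_C = 9.2 mA, confirming saturation.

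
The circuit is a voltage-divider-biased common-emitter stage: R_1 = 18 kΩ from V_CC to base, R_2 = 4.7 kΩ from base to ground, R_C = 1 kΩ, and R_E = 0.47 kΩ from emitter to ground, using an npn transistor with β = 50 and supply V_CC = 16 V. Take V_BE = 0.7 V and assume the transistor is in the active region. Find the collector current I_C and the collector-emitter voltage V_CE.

Thevenize the base divider: V_Th = V_CC·R_2/(R_1+R_2) = 16×4.7/22.7 = 3.31 V, R_Th = R_1‖R_2 = 3.73 kΩ.
Base-emitter loop: V_Th = I_B·R_Th + V_BE + (β+1)I_B·R_E, so I_B = (3.31 − 0.7) / (3.73 + 51×0.47) = 0.0943 mA.
I_C = β·I_B = 50×0.0943 = 4.72 mA, and I_E = (β+1)I_B = 4.81 mA.
V_CE = V_CC − I_C·R_C − I_E·R_E = 16 − 4.72×1 − 4.81×0.47 = 9.02 V.
V_CE = 9.02 V > 0.2 V confirms active-region operation.

I_C ≈ 4.7 mA, V_CE ≈ 9 V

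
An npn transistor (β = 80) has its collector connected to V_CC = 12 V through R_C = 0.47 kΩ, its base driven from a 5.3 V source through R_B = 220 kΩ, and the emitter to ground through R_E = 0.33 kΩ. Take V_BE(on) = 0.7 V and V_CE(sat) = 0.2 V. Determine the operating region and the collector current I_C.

active; I_C ≈ 1.5 mA

Assume active. Base-emitter loop: I_B = (V_BB − V_BE)/(R_B + (β+1)R_E) = (5.3 − 0.7)/(220 + 81×0.33) = 0.0186 mA.
I_C = β·I_B = 80×0.0186 = 1.49 mA.
V_CE = V_CC − I_C·R_C − I_E·R_E = 12 − 1.49×0.47 − 1.51×0.33 = 10.8 V > V_CE(sat), so the active-region assumption holds.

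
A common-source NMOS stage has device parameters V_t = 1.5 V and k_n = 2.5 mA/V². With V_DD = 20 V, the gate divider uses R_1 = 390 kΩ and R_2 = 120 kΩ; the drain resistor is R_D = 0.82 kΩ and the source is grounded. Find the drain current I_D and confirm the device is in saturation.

V_G = V_DD·R_2/(R_1+R_2) = 20×120/510 = 4.71 V. With the source grounded, V_GS = V_G = 4.71 V.
Assume saturation: I_D = (k_n/2)(V_GS − V_t)² = (2.5/2)×(4.71 − 1.5)² = 1.25×3.21² = 12.8 mA.
V_DS = V_DD − I_D·R_D = 20 − 12.8×0.82 = 9.47 V.
Saturation requires V_DS ≥ V_GS − V_t = 3.21 V; 9.47 ≥ 3.21 ✓.

I_D ≈ 13 mA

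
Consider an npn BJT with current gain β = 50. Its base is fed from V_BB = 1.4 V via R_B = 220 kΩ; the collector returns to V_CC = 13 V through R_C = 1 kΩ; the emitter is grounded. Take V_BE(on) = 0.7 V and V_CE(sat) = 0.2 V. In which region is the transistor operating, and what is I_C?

active; I_C ≈ 0.16 mA

Assume active. Base-emitter loop: I_B = (V_BB − V_BE)/R_B = (1.4 − 0.7)/220 = 0.00318 mA.
I_C = β·I_B = 50×0.00318 = 0.159 mA.
V_CE = V_CC − I_C·R_C = 13 − 0.159×1 = 12.8 V > V_CE(sat), so the active-region assumption holds.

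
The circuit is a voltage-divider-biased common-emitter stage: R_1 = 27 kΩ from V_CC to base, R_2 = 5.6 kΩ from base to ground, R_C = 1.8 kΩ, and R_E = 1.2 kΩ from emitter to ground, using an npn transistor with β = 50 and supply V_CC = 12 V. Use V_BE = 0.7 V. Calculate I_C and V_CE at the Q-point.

I_C ≈ 1 mA, V_CE ≈ 8.9 V

Thevenize the base divider: V_Th = V_CC·R_2/(R_1+R_2) = 12×5.6/32.6 = 2.06 V, R_Th = R_1‖R_2 = 4.64 kΩ.
Base-emitter loop: V_Th = I_B·R_Th + V_BE + (β+1)I_B·R_E, so I_B = (2.06 − 0.7) / (4.64 + 51×1.2) = 0.0207 mA.
I_C = β·I_B = 50×0.0207 = 1.03 mA, and I_E = (β+1)I_B = 1.05 mA.
V_CE = V_CC − I_C·R_C − I_E·R_E = 12 − 1.03×1.8 − 1.05×1.2 = 8.87 V.
V_CE = 8.87 V > 0.2 V confirms active-region operation.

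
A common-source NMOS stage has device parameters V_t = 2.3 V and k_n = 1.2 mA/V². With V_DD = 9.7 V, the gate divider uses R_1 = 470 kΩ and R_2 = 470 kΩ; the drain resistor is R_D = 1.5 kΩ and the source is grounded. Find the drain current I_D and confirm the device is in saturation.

V_G = V_DD·R_2/(R_1+R_2) = 9.7×470/940 = 4.85 V. With the source grounded, V_GS = V_G = 4.85 V.
Assume saturation: I_D = (k_n/2)(V_GS − V_t)² = (1.2/2)×(4.85 − 2.3)² = 0.6×2.55² = 3.9 mA.
V_DS = V_DD − I_D·R_D = 9.7 − 3.9×1.5 = 3.85 V.
Saturation requires V_DS ≥ V_GS − V_t = 2.55 V; 3.85 ≥ 2.55 ✓.

I_D ≈ 3.9 mA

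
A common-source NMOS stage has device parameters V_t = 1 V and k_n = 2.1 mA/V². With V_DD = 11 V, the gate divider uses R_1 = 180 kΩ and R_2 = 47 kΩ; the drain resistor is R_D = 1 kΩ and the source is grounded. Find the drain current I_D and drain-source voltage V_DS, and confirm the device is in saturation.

V_G = V_DD·R_2/(R_1+R_2) = 11×47/227 = 2.28 V. With the source grounded, V_GS = V_G = 2.28 V.
Assume saturation: I_D = (k_n/2)(V_GS − V_t)² = (2.1/2)×(2.28 − 1)² = 1.05×1.28² = 1.71 mA.
V_DS = V_DD − I_D·R_D = 11 − 1.71×1 = 9.29 V.
Saturation requires V_DS ≥ V_GS − V_t = 1.28 V; 9.29 ≥ 1.28 ✓.

I_D ≈ 1.7 mA, V_DS ≈ 9.3 V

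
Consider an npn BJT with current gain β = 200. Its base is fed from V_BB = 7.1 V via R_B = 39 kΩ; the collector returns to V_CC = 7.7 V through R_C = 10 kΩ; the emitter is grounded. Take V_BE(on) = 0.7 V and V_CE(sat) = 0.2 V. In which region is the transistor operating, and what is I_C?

saturation; I_C ≈ 0.75 mA

Assume active: I_B = (7.1 − 0.7)/39 = 0.164 mA, giving I_C = β·I_B = 32.8 mA.
But then V_CE = 7.7 − 32.8×10 = -321 V < V_CE(sat) = 0.2 V — impossible in the active region.
So the transistor is saturated. With V_CE = 0.2 V, I_C = (V_CC − 0.2)/R_C = 7.5/10 = 0.75 mA.
Check: β·I_B = 32.8 mA > I_C = 0.75 mA, confirming saturation.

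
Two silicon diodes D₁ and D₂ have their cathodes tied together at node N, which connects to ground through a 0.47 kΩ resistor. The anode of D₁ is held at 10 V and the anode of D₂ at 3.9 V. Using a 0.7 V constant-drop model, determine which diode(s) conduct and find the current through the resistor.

Only D₁ conducts; I_R ≈ 20 mA

Assume both conduct. Then node N would need to be at both 10−0.7 = 9.3 V and 3.9−0.7 = 3.2 V, which is impossible.
Assume only D₁ conducts: V_N = 10 − 0.7 = 9.3 V, so I_R = 9.3/0.47 = 19.8 mA.
Check D₂: its anode-to-cathode voltage is 3.9 − 9.3 = -5.4 V < 0.7 V, so it is off. The assumption is consistent.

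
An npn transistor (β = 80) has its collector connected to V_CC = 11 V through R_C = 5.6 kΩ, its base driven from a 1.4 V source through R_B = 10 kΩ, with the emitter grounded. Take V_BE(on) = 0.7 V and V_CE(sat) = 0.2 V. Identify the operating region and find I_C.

Assume active: I_B = (1.4 − 0.7)/10 = 0.07 mA, giving I_C = β·I_B = 5.6 mA.
But then V_CE = 11 − 5.6×5.6 = -20.4 V < V_CE(sat) = 0.2 V — impossible in the active region.
So the transistor is saturated. With V_CE = 0.2 V, I_C = (V_CC − 0.2)/R_C = 10.8/5.6 = 1.93 mA.
Check: β·I_B = 5.6 mA > I_C = 1.93 mA, confirming saturation.

saturation; I_C ≈ 1.9 mA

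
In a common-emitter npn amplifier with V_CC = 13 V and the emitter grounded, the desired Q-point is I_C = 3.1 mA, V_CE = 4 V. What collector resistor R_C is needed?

Collector loop: V_CC = I_C·R_C + V_CE.
R_C = (V_CC − V_CE)/I_C = (13 − 4)/3.1 = 2.9 kΩ.

R_C ≈ 2.9 kΩ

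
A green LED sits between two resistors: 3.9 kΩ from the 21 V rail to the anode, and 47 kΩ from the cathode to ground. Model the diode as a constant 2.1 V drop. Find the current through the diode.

The two resistors are in series with the diode, so KVL gives 21 = I·3.9 + 2.1 + I·47.
I = (21 − 2.1) / (3.9 + 47) kΩ = 18.9 / 50.9 = 0.371 mA.

I ≈ 0.37 mA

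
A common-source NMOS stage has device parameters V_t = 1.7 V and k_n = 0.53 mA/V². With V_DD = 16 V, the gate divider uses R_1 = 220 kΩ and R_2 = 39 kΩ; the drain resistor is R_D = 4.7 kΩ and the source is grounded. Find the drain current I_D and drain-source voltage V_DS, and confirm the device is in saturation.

V_G = V_DD·R_2/(R_1+R_2) = 16×39/259 = 2.41 V. With the source grounded, V_GS = V_G = 2.41 V.
Assume saturation: I_D = (k_n/2)(V_GS − V_t)² = (0.53/2)×(2.41 − 1.7)² = 0.265×0.709² = 0.133 mA.
V_DS = V_DD − I_D·R_D = 16 − 0.133×4.7 = 15.4 V.
Saturation requires V_DS ≥ V_GS − V_t = 0.709 V; 15.4 ≥ 0.709 ✓.

I_D ≈ 0.13 mA, V_DS ≈ 15 V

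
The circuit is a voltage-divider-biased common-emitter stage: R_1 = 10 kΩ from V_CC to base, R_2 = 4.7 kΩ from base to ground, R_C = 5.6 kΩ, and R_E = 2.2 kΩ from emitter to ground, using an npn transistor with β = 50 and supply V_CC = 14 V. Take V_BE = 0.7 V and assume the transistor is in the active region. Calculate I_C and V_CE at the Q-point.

I_C ≈ 1.6 mA, V_CE ≈ 1.2 V

Thevenize the base divider: V_Th = V_CC·R_2/(R_1+R_2) = 14×4.7/14.7 = 4.48 V, R_Th = R_1‖R_2 = 3.2 kΩ.
Base-emitter loop: V_Th = I_B·R_Th + V_BE + (β+1)I_B·R_E, so I_B = (4.48 − 0.7) / (3.2 + 51×2.2) = 0.0327 mA.
I_C = β·I_B = 50×0.0327 = 1.64 mA, and I_E = (β+1)I_B = 1.67 mA.
V_CE = V_CC − I_C·R_C − I_E·R_E = 14 − 1.64×5.6 − 1.67×2.2 = 1.17 V.
V_CE = 1.17 V > 0.2 V confirms active-region operation.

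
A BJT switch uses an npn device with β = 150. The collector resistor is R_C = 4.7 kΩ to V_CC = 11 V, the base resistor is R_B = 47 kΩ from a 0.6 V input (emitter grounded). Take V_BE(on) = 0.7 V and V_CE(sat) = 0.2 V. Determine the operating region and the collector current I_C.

cutoff; I_C ≈ 0

V_BB = 0.6 V ≤ V_BE(on) = 0.7 V, so the base-emitter junction is not forward biased.
The transistor is in cutoff: I_B = I_C = 0.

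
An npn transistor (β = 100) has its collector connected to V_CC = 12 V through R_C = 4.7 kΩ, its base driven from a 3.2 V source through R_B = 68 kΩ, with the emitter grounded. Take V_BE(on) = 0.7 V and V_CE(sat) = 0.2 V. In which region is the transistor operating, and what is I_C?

Assume active: I_B = (3.2 − 0.7)/68 = 0.0368 mA, giving I_C = β·I_B = 3.68 mA.
But then V_CE = 12 − 3.68×4.7 = -5.28 V < V_CE(sat) = 0.2 V — impossible in the active region.
So the transistor is saturated. With V_CE = 0.2 V, I_C = (V_CC − 0.2)/R_C = 11.8/4.7 = 2.51 mA.
Check: β·I_B = 3.68 mA > I_C = 2.51 mA, confirming saturation.

saturation; I_C ≈ 2.5 mA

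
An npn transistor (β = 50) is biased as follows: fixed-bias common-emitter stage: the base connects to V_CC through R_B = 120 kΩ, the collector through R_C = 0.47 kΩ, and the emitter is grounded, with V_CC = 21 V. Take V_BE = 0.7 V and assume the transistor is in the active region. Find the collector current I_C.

I_C ≈ 8.5 mA

Base loop: V_CC = I_B·R_B + V_BE, so I_B = (21 − 0.7)/120 kΩ = 0.169 mA.
In the active region I_C = β·I_B = 50 × 0.169 = 8.46 mA.
Collector loop: V_CE = V_CC − I_C·R_C = 21 − 8.46×0.47 = 17 V.
Since V_CE = 17 V > V_CE(sat) ≈ 0.2 V, the transistor is in the active region as assumed.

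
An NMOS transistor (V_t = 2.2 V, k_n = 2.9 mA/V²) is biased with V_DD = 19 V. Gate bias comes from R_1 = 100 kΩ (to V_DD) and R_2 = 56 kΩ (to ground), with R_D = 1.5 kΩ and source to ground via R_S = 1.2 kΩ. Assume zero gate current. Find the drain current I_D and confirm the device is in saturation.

V_G = V_DD·R_2/(R_1+R_2) = 19×56/156 = 6.82 V.
Assume saturation: I_D = (k_n/2)(V_GS − V_t)² with V_GS = V_G − I_D·R_S = 6.82 − 1.2·I_D.
Substituting gives 2.09·I_D² − 17.1·I_D + 31 = 0, with roots I_D = 2.71 or 5.47 mA.
The root I_D = 5.47 mA gives V_GS = 0.258 V ≤ V_t, so take I_D = 2.71 mA.
Then V_GS = 3.57 V and V_DS = V_DD − I_D(R_D+R_S) = 19 − 2.71×2.7 = 11.7 V.
Saturation requires V_DS ≥ V_GS − V_t = 1.37 V; 11.7 ≥ 1.37 ✓.

I_D ≈ 2.7 mA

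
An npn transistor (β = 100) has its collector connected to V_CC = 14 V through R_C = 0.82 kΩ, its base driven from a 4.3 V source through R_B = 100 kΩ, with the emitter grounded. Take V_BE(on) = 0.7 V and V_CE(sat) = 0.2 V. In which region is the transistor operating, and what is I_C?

Assume active. Base-emitter loop: I_B = (V_BB − V_BE)/R_B = (4.3 − 0.7)/100 = 0.036 mA.
I_C = β·I_B = 100×0.036 = 3.6 mA.
V_CE = V_CC − I_C·R_C = 14 − 3.6×0.82 = 11 V > V_CE(sat), so the active-region assumption holds.

active; I_C ≈ 3.6 mA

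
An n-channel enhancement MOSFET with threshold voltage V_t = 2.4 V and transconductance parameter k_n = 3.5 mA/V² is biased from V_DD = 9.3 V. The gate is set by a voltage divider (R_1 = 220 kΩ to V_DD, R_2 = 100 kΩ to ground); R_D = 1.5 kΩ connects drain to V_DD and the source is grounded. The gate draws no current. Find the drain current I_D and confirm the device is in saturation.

V_G = V_DD·R_2/(R_1+R_2) = 9.3×100/320 = 2.91 V. With the source grounded, V_GS = V_G = 2.91 V.
Assume saturation: I_D = (k_n/2)(V_GS − V_t)² = (3.5/2)×(2.91 − 2.4)² = 1.75×0.506² = 0.449 mA.
V_DS = V_DD − I_D·R_D = 9.3 − 0.449×1.5 = 8.63 V.
Saturation requires V_DS ≥ V_GS − V_t = 0.506 V; 8.63 ≥ 0.506 ✓.

I_D ≈ 0.45 mA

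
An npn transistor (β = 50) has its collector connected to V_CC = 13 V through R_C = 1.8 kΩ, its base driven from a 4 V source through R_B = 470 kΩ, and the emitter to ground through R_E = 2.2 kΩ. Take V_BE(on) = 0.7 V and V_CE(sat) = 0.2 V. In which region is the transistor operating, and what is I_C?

Assume active. Base-emitter loop: I_B = (V_BB − V_BE)/(R_B + (β+1)R_E) = (4 − 0.7)/(470 + 51×2.2) = 0.00567 mA.
I_C = β·I_B = 50×0.00567 = 0.283 mA.
V_CE = V_CC − I_C·R_C − I_E·R_E = 13 − 0.283×1.8 − 0.289×2.2 = 11.9 V > V_CE(sat), so the active-region assumption holds.

active; I_C ≈ 0.28 mA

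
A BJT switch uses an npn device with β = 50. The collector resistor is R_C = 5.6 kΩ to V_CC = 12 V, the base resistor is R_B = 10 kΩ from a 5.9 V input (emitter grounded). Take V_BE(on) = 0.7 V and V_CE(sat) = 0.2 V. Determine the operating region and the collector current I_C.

Assume active: I_B = (5.9 − 0.7)/10 = 0.52 mA, giving I_C = β·I_B = 26 mA.
But then V_CE = 12 − 26×5.6 = -134 V < V_CE(sat) = 0.2 V — impossible in the active region.
So the transistor is saturated. With V_CE = 0.2 V, I_C = (V_CC − 0.2)/R_C = 11.8/5.6 = 2.11 mA.
Check: β·I_B = 26 mA > I_C = 2.11 mA, confirming saturation.

saturation; I_C ≈ 2.1 mA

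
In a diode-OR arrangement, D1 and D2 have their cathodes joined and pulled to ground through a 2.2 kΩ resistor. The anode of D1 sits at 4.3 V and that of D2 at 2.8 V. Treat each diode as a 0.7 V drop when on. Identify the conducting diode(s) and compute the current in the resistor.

Only D1 conducts; I_R ≈ 1.6 mA

Assume both conduct. Then node N would need to be at both 4.3−0.7 = 3.6 V and 2.8−0.7 = 2.1 V, which is impossible.
Assume only D1 conducts: V_N = 4.3 − 0.7 = 3.6 V, so I_R = 3.6/2.2 = 1.64 mA.
Check D2: its anode-to-cathode voltage is 2.8 − 3.6 = -0.8 V < 0.7 V, so it is off. The assumption is consistent.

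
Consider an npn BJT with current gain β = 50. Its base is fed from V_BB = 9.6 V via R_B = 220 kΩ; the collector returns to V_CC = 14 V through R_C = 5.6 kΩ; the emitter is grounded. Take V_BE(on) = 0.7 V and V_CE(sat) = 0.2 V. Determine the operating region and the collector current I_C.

active; I_C ≈ 2 mA

Assume active. Base-emitter loop: I_B = (V_BB − V_BE)/R_B = (9.6 − 0.7)/220 = 0.0405 mA.
I_C = β·I_B = 50×0.0405 = 2.02 mA.
V_CE = V_CC − I_C·R_C = 14 − 2.02×5.6 = 2.67 V > V_CE(sat), so the active-region assumption holds.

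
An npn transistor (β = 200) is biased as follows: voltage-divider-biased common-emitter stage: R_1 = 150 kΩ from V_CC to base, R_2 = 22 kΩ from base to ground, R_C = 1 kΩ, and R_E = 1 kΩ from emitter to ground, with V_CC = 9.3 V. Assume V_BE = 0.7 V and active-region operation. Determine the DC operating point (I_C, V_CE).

Thevenize the base divider: V_Th = V_CC·R_2/(R_1+R_2) = 9.3×22/172 = 1.19 V, R_Th = R_1‖R_2 = 19.2 kΩ.
Base-emitter loop: V_Th = I_B·R_Th + V_BE + (β+1)I_B·R_E, so I_B = (1.19 − 0.7) / (19.2 + 201×1) = 0.00222 mA.
I_C = β·I_B = 200×0.00222 = 0.445 mA, and I_E = (β+1)I_B = 0.447 mA.
V_CE = V_CC − I_C·R_C − I_E·R_E = 9.3 − 0.445×1 − 0.447×1 = 8.41 V.
V_CE = 8.41 V > 0.2 V confirms active-region operation.

I_C ≈ 0.44 mA, V_CE ≈ 8.4 V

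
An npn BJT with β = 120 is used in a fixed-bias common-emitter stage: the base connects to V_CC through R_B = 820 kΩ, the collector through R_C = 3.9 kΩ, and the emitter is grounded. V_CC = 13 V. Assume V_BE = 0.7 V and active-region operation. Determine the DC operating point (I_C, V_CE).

Base loop: V_CC = I_B·R_B + V_BE, so I_B = (13 − 0.7)/820 kΩ = 0.015 mA.
In the active region I_C = β·I_B = 120 × 0.015 = 1.8 mA.
Collector loop: V_CE = V_CC − I_C·R_C = 13 − 1.8×3.9 = 5.98 V.
Since V_CE = 5.98 V > V_CE(sat) ≈ 0.2 V, the transistor is in the active region as assumed.

I_C ≈ 1.8 mA, V_CE ≈ 6 V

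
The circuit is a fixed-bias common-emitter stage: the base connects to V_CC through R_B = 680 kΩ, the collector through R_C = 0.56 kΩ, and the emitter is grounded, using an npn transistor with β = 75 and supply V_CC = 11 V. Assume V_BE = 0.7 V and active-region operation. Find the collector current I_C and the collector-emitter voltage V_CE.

I_C ≈ 1.1 mA, V_CE ≈ 10 V

Base loop: V_CC = I_B·R_B + V_BE, so I_B = (11 − 0.7)/680 kΩ = 0.0151 mA.
In the active region I_C = β·I_B = 75 × 0.0151 = 1.14 mA.
Collector loop: V_CE = V_CC − I_C·R_C = 11 − 1.14×0.56 = 10.4 V.
Since V_CE = 10.4 V > V_CE(sat) ≈ 0.2 V, the transistor is in the active region as assumed.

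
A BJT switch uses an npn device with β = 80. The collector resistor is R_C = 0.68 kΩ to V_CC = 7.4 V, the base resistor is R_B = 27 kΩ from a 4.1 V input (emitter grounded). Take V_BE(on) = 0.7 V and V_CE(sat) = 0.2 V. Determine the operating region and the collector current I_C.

active; I_C ≈ 10 mA

Assume active. Base-emitter loop: I_B = (V_BB − V_BE)/R_B = (4.1 − 0.7)/27 = 0.126 mA.
I_C = β·I_B = 80×0.126 = 10.1 mA.
V_CE = V_CC − I_C·R_C = 7.4 − 10.1×0.68 = 0.55 V > V_CE(sat), so the active-region assumption holds.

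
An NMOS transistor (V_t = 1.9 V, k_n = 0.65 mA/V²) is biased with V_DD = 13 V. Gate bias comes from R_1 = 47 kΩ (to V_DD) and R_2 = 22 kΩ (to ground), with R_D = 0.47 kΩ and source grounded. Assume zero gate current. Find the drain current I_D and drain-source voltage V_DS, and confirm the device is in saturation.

V_G = V_DD·R_2/(R_1+R_2) = 13×22/69 = 4.14 V. With the source grounded, V_GS = V_G = 4.14 V.
Assume saturation: I_D = (k_n/2)(V_GS − V_t)² = (0.65/2)×(4.14 − 1.9)² = 0.325×2.24² = 1.64 mA.
V_DS = V_DD − I_D·R_D = 13 − 1.64×0.47 = 12.2 V.
Saturation requires V_DS ≥ V_GS − V_t = 2.24 V; 12.2 ≥ 2.24 ✓.

I_D ≈ 1.6 mA, V_DS ≈ 12 V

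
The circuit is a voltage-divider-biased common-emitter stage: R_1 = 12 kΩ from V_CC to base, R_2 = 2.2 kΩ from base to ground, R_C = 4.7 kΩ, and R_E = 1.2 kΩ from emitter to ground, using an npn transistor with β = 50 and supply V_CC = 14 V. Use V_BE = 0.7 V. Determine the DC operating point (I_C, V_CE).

Thevenize the base divider: V_Th = V_CC·R_2/(R_1+R_2) = 14×2.2/14.2 = 2.17 V, R_Th = R_1‖R_2 = 1.86 kΩ.
Base-emitter loop: V_Th = I_B·R_Th + V_BE + (β+1)I_B·R_E, so I_B = (2.17 − 0.7) / (1.86 + 51×1.2) = 0.0233 mA.
I_C = β·I_B = 50×0.0233 = 1.16 mA, and I_E = (β+1)I_B = 1.19 mA.
V_CE = V_CC − I_C·R_C − I_E·R_E = 14 − 1.16×4.7 − 1.19×1.2 = 7.1 V.
V_CE = 7.1 V > 0.2 V confirms active-region operation.

I_C ≈ 1.2 mA, V_CE ≈ 7.1 V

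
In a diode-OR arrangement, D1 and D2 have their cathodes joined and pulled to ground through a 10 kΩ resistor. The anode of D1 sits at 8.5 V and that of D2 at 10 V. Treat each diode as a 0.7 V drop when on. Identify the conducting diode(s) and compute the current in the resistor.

Only D2 conducts; I_R ≈ 0.93 mA

Assume both conduct. Then node N would need to be at both 8.5−0.7 = 7.8 V and 10−0.7 = 9.3 V, which is impossible.
Assume only D2 conducts: V_N = 10 − 0.7 = 9.3 V, so I_R = 9.3/10 = 0.93 mA.
Check D1: its anode-to-cathode voltage is 8.5 − 9.3 = -0.8 V < 0.7 V, so it is off. The assumption is consistent.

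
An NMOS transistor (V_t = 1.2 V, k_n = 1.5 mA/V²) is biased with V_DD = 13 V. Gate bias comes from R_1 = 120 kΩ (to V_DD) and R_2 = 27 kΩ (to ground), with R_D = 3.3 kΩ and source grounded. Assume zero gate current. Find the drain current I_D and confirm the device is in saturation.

V_G = V_DD·R_2/(R_1+R_2) = 13×27/147 = 2.39 V. With the source grounded, V_GS = V_G = 2.39 V.
Assume saturation: I_D = (k_n/2)(V_GS − V_t)² = (1.5/2)×(2.39 − 1.2)² = 0.75×1.19² = 1.06 mA.
V_DS = V_DD − I_D·R_D = 13 − 1.06×3.3 = 9.51 V.
Saturation requires V_DS ≥ V_GS − V_t = 1.19 V; 9.51 ≥ 1.19 ✓.

I_D ≈ 1.1 mA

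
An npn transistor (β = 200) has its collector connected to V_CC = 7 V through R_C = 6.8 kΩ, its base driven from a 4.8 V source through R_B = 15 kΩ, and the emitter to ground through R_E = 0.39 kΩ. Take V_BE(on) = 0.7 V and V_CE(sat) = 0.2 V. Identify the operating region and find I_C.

Assume active: I_B = (4.8 − 0.7)/(15 + 201×0.39) = 0.0439 mA, I_C = β·I_B = 8.78 mA.
Then V_CE = 7 − 8.78×6.8 − 8.82×0.39 = -56.1 V < 0.2 V — the active assumption fails.
Re-solve with V_CE = 0.2 V. KCL at the emitter: V_E/R_E = (V_BB−0.7−V_E)/R_B + (V_CC−0.2−V_E)/R_C, giving V_E = 0.458 V.
I_C = (V_CC − 0.2 − V_E)/R_C = (6.8 − 0.458)/6.8 = 0.933 mA.
Check: I_B = (4.1 − 0.458)/15 = 0.243 mA, and β·I_B = 48.6 mA > I_C, confirming saturation.

saturation; I_C ≈ 0.93 mA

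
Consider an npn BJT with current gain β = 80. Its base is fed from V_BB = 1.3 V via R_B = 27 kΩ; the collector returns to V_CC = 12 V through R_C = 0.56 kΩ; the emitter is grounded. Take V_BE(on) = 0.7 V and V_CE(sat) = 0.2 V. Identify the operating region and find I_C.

active; I_C ≈ 1.8 mA

Assume active. Base-emitter loop: I_B = (V_BB − V_BE)/R_B = (1.3 − 0.7)/27 = 0.0222 mA.
I_C = β·I_B = 80×0.0222 = 1.78 mA.
V_CE = V_CC − I_C·R_C = 12 − 1.78×0.56 = 11 V > V_CE(sat), so the active-region assumption holds.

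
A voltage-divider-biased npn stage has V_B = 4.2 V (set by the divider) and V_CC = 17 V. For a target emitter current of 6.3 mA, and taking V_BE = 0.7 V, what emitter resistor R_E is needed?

R_E ≈ 0.56 kΩ

V_E = V_B − V_BE = 4.2 − 0.7 = 3.5 V.
R_E = V_E / I_E = 3.5 / 6.3 = 0.556 kΩ.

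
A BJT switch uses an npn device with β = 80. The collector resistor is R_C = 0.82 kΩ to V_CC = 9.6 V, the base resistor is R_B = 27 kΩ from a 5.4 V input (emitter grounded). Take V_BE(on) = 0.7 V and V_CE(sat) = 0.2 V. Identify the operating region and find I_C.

saturation; I_C ≈ 11 mA

Assume active: I_B = (5.4 − 0.7)/27 = 0.174 mA, giving I_C = β·I_B = 13.9 mA.
But then V_CE = 9.6 − 13.9×0.82 = -1.82 V < V_CE(sat) = 0.2 V — impossible in the active region.
So the transistor is saturated. With V_CE = 0.2 V, I_C = (V_CC − 0.2)/R_C = 9.4/0.82 = 11.5 mA.
Check: β·I_B = 13.9 mA > I_C = 11.5 mA, confirming saturation.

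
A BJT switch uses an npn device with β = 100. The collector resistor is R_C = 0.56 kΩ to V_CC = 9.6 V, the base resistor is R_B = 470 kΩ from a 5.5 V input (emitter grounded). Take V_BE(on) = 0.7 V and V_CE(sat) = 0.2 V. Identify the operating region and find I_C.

active; I_C ≈ 1 mA

Assume active. Base-emitter loop: I_B = (V_BB − V_BE)/R_B = (5.5 − 0.7)/470 = 0.0102 mA.
I_C = β·I_B = 100×0.0102 = 1.02 mA.
V_CE = V_CC − I_C·R_C = 9.6 − 1.02×0.56 = 9.03 V > V_CE(sat), so the active-region assumption holds.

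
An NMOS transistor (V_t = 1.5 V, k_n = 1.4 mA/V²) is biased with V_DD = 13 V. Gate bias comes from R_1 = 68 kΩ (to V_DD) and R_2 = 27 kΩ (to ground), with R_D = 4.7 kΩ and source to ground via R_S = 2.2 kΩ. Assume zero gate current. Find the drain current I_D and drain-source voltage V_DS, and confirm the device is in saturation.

V_G = V_DD·R_2/(R_1+R_2) = 13×27/95 = 3.69 V.
Assume saturation: I_D = (k_n/2)(V_GS − V_t)² with V_GS = V_G − I_D·R_S = 3.69 − 2.2·I_D.
Substituting gives 3.39·I_D² − 7.76·I_D + 3.37 = 0, with roots I_D = 0.583 or 1.71 mA.
The root I_D = 1.71 mA gives V_GS = -0.0618 V ≤ V_t, so take I_D = 0.583 mA.
Then V_GS = 2.41 V and V_DS = V_DD − I_D(R_D+R_S) = 13 − 0.583×6.9 = 8.98 V.
Saturation requires V_DS ≥ V_GS − V_t = 0.912 V; 8.98 ≥ 0.912 ✓.

I_D ≈ 0.58 mA, V_DS ≈ 9 V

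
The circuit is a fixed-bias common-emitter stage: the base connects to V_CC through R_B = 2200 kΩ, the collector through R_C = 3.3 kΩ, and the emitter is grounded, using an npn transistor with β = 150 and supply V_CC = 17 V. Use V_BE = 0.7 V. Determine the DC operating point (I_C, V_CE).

I_C ≈ 1.1 mA, V_CE ≈ 13 V

Base loop: V_CC = I_B·R_B + V_BE, so I_B = (17 − 0.7)/2200 kΩ = 0.00741 mA.
In the active region I_C = β·I_B = 150 × 0.00741 = 1.11 mA.
Collector loop: V_CE = V_CC − I_C·R_C = 17 − 1.11×3.3 = 13.3 V.
Since V_CE = 13.3 V > V_CE(sat) ≈ 0.2 V, the transistor is in the active region as assumed.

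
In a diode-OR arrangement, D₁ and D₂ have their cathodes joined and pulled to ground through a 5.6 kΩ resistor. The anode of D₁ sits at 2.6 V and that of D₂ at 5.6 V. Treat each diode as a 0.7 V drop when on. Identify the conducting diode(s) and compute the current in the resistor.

Assume both conduct. Then node N would need to be at both 2.6−0.7 = 1.9 V and 5.6−0.7 = 4.9 V, which is impossible.
Assume only D₂ conducts: V_N = 5.6 − 0.7 = 4.9 V, so I_R = 4.9/5.6 = 0.875 mA.
Check D₁: its anode-to-cathode voltage is 2.6 − 4.9 = -2.3 V < 0.7 V, so it is off. The assumption is consistent.

Only D₂ conducts; I_R ≈ 0.88 mA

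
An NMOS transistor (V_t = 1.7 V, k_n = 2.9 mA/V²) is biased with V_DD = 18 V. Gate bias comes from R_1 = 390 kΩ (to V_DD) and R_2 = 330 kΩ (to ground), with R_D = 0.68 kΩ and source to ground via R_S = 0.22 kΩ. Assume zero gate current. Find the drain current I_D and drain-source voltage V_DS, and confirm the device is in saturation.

V_G = V_DD·R_2/(R_1+R_2) = 18×330/720 = 8.25 V.
Assume saturation: I_D = (k_n/2)(V_GS − V_t)² with V_GS = V_G − I_D·R_S = 8.25 − 0.22·I_D.
Substituting gives 0.0702·I_D² − 5.18·I_D + 62.2 = 0, with roots I_D = 15.1 or 58.7 mA.
The root I_D = 58.7 mA gives V_GS = -4.66 V ≤ V_t, so take I_D = 15.1 mA.
Then V_GS = 4.93 V and V_DS = V_DD − I_D(R_D+R_S) = 18 − 15.1×0.9 = 4.41 V.
Saturation requires V_DS ≥ V_GS − V_t = 3.23 V; 4.41 ≥ 3.23 ✓.

I_D ≈ 15 mA, V_DS ≈ 4.4 V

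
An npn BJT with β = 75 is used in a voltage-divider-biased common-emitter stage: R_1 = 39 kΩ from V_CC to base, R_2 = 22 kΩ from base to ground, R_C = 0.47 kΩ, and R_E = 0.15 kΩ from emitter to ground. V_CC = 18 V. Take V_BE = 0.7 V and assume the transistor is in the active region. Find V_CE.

V_CE ≈ 7.4 V

Thevenize the base divider: V_Th = V_CC·R_2/(R_1+R_2) = 18×22/61 = 6.49 V, R_Th = R_1‖R_2 = 14.1 kΩ.
Base-emitter loop: V_Th = I_B·R_Th + V_BE + (β+1)I_B·R_E, so I_B = (6.49 − 0.7) / (14.1 + 76×0.15) = 0.227 mA.
I_C = β·I_B = 75×0.227 = 17.1 mA, and I_E = (β+1)I_B = 17.3 mA.
V_CE = V_CC − I_C·R_C − I_E·R_E = 18 − 17.1×0.47 − 17.3×0.15 = 7.39 V.
V_CE = 7.39 V > 0.2 V confirms active-region operation.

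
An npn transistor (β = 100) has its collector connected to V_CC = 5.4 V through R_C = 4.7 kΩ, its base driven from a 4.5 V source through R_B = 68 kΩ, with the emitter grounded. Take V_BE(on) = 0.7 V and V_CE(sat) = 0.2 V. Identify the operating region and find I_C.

Assume active: I_B = (4.5 − 0.7)/68 = 0.0559 mA, giving I_C = β·I_B = 5.59 mA.
But then V_CE = 5.4 − 5.59×4.7 = -20.9 V < V_CE(sat) = 0.2 V — impossible in the active region.
So the transistor is saturated. With V_CE = 0.2 V, I_C = (V_CC − 0.2)/R_C = 5.2/4.7 = 1.11 mA.
Check: β·I_B = 5.59 mA > I_C = 1.11 mA, confirming saturation.

saturation; I_C ≈ 1.1 mA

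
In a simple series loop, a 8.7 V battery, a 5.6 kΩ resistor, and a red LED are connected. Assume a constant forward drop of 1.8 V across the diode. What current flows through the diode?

KVL around the loop: 8.7 = V_D + I·R = 1.8 + I × 5.6 kΩ.
So I = (8.7 − 1.8) / 5.6 kΩ = 6.9 / 5.6 = 1.23 mA.

I ≈ 1.2 mA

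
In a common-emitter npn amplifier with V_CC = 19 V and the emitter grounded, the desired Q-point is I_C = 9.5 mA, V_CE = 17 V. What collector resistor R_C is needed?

Collector loop: V_CC = I_C·R_C + V_CE.
R_C = (V_CC − V_CE)/I_C = (19 − 17)/9.5 = 0.211 kΩ.

R_C ≈ 0.21 kΩ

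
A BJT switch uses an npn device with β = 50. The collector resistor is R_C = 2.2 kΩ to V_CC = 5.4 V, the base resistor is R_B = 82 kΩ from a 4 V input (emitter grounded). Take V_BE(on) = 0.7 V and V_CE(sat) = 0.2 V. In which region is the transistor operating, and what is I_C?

active; I_C ≈ 2 mA

Assume active. Base-emitter loop: I_B = (V_BB − V_BE)/R_B = (4 − 0.7)/82 = 0.0402 mA.
I_C = β·I_B = 50×0.0402 = 2.01 mA.
V_CE = V_CC − I_C·R_C = 5.4 − 2.01×2.2 = 0.973 V > V_CE(sat), so the active-region assumption holds.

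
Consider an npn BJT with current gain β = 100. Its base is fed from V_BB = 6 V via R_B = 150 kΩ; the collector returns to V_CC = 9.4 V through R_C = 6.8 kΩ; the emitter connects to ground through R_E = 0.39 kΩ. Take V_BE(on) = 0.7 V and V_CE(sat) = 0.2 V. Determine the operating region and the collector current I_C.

Assume active: I_B = (6 − 0.7)/(150 + 101×0.39) = 0.028 mA, I_C = β·I_B = 2.8 mA.
Then V_CE = 9.4 − 2.8×6.8 − 2.83×0.39 = -10.7 V < 0.2 V — the active assumption fails.
Re-solve with V_CE = 0.2 V. KCL at the emitter: V_E/R_E = (V_BB−0.7−V_E)/R_B + (V_CC−0.2−V_E)/R_C, giving V_E = 0.511 V.
I_C = (V_CC − 0.2 − V_E)/R_C = (9.2 − 0.511)/6.8 = 1.28 mA.
Check: I_B = (5.3 − 0.511)/150 = 0.0319 mA, and β·I_B = 3.19 mA > I_C, confirming saturation.

saturation; I_C ≈ 1.3 mA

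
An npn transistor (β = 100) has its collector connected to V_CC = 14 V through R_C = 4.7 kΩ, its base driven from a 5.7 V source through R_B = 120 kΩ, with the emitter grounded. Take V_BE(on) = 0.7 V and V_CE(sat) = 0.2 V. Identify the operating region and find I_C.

saturation; I_C ≈ 2.9 mA

Assume active: I_B = (5.7 − 0.7)/120 = 0.0417 mA, giving I_C = β·I_B = 4.17 mA.
But then V_CE = 14 − 4.17×4.7 = -5.58 V < V_CE(sat) = 0.2 V — impossible in the active region.
So the transistor is saturated. With V_CE = 0.2 V, I_C = (V_CC − 0.2)/R_C = 13.8/4.7 = 2.94 mA.
Check: β·I_B = 4.17 mA > I_C = 2.94 mA, confirming saturation.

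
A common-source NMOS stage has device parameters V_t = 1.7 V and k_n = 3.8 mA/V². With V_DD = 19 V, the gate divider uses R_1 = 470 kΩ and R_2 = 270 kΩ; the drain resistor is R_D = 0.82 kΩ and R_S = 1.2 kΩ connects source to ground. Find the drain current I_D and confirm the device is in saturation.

I_D ≈ 3.3 mA

V_G = V_DD·R_2/(R_1+R_2) = 19×270/740 = 6.93 V.
Assume saturation: I_D = (k_n/2)(V_GS − V_t)² with V_GS = V_G − I_D·R_S = 6.93 − 1.2·I_D.
Substituting gives 2.74·I_D² − 24.9·I_D + 52 = 0, with roots I_D = 3.27 or 5.82 mA.
The root I_D = 5.82 mA gives V_GS = -0.05 V ≤ V_t, so take I_D = 3.27 mA.
Then V_GS = 3.01 V and V_DS = V_DD − I_D(R_D+R_S) = 19 − 3.27×2.02 = 12.4 V.
Saturation requires V_DS ≥ V_GS − V_t = 1.31 V; 12.4 ≥ 1.31 ✓.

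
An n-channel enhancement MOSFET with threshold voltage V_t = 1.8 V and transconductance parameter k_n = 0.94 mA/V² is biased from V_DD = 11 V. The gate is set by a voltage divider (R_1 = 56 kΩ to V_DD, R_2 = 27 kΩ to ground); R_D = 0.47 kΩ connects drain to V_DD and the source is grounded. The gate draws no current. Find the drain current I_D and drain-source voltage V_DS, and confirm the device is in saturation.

V_G = V_DD·R_2/(R_1+R_2) = 11×27/83 = 3.58 V. With the source grounded, V_GS = V_G = 3.58 V.
Assume saturation: I_D = (k_n/2)(V_GS − V_t)² = (0.94/2)×(3.58 − 1.8)² = 0.47×1.78² = 1.49 mA.
V_DS = V_DD − I_D·R_D = 11 − 1.49×0.47 = 10.3 V.
Saturation requires V_DS ≥ V_GS − V_t = 1.78 V; 10.3 ≥ 1.78 ✓.

I_D ≈ 1.5 mA, V_DS ≈ 10 V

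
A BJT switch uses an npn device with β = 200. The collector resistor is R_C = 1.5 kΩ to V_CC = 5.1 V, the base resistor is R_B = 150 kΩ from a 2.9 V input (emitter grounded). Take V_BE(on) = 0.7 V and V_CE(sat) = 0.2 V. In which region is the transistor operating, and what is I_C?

active; I_C ≈ 2.9 mA

Assume active. Base-emitter loop: I_B = (V_BB − V_BE)/R_B = (2.9 − 0.7)/150 = 0.0147 mA.
I_C = β·I_B = 200×0.0147 = 2.93 mA.
V_CE = V_CC − I_C·R_C = 5.1 − 2.93×1.5 = 0.7 V > V_CE(sat), so the active-region assumption holds.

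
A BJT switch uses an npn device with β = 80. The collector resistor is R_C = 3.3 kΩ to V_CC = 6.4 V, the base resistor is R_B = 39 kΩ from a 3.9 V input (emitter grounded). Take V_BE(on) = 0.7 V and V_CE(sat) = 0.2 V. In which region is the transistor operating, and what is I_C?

saturation; I_C ≈ 1.9 mA

Assume active: I_B = (3.9 − 0.7)/39 = 0.0821 mA, giving I_C = β·I_B = 6.56 mA.
But then V_CE = 6.4 − 6.56×3.3 = -15.3 V < V_CE(sat) = 0.2 V — impossible in the active region.
So the transistor is saturated. With V_CE = 0.2 V, I_C = (V_CC − 0.2)/R_C = 6.2/3.3 = 1.88 mA.
Check: β·I_B = 6.56 mA > I_C = 1.88 mA, confirming saturation.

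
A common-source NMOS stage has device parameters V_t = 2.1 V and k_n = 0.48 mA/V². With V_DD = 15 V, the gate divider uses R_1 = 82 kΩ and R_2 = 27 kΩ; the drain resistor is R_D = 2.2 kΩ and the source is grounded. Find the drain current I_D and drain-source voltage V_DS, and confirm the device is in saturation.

V_G = V_DD·R_2/(R_1+R_2) = 15×27/109 = 3.72 V. With the source grounded, V_GS = V_G = 3.72 V.
Assume saturation: I_D = (k_n/2)(V_GS − V_t)² = (0.48/2)×(3.72 − 2.1)² = 0.24×1.62² = 0.626 mA.
V_DS = V_DD − I_D·R_D = 15 − 0.626×2.2 = 13.6 V.
Saturation requires V_DS ≥ V_GS − V_t = 1.62 V; 13.6 ≥ 1.62 ✓.

I_D ≈ 0.63 mA, V_DS ≈ 14 V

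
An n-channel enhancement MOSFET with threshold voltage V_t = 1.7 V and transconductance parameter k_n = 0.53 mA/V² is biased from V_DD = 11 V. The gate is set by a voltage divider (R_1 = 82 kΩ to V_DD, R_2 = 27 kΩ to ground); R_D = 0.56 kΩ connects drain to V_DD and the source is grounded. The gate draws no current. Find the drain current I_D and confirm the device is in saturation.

V_G = V_DD·R_2/(R_1+R_2) = 11×27/109 = 2.72 V. With the source grounded, V_GS = V_G = 2.72 V.
Assume saturation: I_D = (k_n/2)(V_GS − V_t)² = (0.53/2)×(2.72 − 1.7)² = 0.265×1.02² = 0.278 mA.
V_DS = V_DD − I_D·R_D = 11 − 0.278×0.56 = 10.8 V.
Saturation requires V_DS ≥ V_GS − V_t = 1.02 V; 10.8 ≥ 1.02 ✓.

I_D ≈ 0.28 mA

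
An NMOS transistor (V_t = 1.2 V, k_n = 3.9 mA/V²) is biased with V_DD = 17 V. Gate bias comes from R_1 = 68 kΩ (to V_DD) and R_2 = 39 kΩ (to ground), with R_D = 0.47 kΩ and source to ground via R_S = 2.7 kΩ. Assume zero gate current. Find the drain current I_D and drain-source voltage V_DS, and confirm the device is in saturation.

I_D ≈ 1.5 mA, V_DS ≈ 12 V

V_G = V_DD·R_2/(R_1+R_2) = 17×39/107 = 6.2 V.
Assume saturation: I_D = (k_n/2)(V_GS − V_t)² with V_GS = V_G − I_D·R_S = 6.2 − 2.7·I_D.
Substituting gives 14.2·I_D² − 53.6·I_D + 48.7 = 0, with roots I_D = 1.52 or 2.25 mA.
The root I_D = 2.25 mA gives V_GS = 0.126 V ≤ V_t, so take I_D = 1.52 mA.
Then V_GS = 2.08 V and V_DS = V_DD − I_D(R_D+R_S) = 17 − 1.52×3.17 = 12.2 V.
Saturation requires V_DS ≥ V_GS − V_t = 0.884 V; 12.2 ≥ 0.884 ✓.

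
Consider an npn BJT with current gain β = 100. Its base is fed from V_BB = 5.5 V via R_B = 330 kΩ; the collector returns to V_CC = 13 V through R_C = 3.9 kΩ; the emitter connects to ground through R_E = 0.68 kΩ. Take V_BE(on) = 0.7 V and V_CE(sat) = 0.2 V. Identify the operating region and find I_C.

active; I_C ≈ 1.2 mA

Assume active. Base-emitter loop: I_B = (V_BB − V_BE)/(R_B + (β+1)R_E) = (5.5 − 0.7)/(330 + 101×0.68) = 0.012 mA.
I_C = β·I_B = 100×0.012 = 1.2 mA.
V_CE = V_CC − I_C·R_C − I_E·R_E = 13 − 1.2×3.9 − 1.22×0.68 = 7.48 V > V_CE(sat), so the active-region assumption holds.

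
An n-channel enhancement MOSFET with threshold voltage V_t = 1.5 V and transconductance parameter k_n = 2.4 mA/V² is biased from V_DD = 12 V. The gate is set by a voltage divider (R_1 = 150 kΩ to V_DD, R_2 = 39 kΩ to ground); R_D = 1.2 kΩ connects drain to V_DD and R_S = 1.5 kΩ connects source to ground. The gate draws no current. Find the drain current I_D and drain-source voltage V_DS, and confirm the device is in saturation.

V_G = V_DD·R_2/(R_1+R_2) = 12×39/189 = 2.48 V.
Assume saturation: I_D = (k_n/2)(V_GS − V_t)² with V_GS = V_G − I_D·R_S = 2.48 − 1.5·I_D.
Substituting gives 2.7·I_D² − 4.51·I_D + 1.14 = 0, with roots I_D = 0.311 or 1.36 mA.
The root I_D = 1.36 mA gives V_GS = 0.435 V ≤ V_t, so take I_D = 0.311 mA.
Then V_GS = 2.01 V and V_DS = V_DD − I_D(R_D+R_S) = 12 − 0.311×2.7 = 11.2 V.
Saturation requires V_DS ≥ V_GS − V_t = 0.509 V; 11.2 ≥ 0.509 ✓.

I_D ≈ 0.31 mA, V_DS ≈ 11 V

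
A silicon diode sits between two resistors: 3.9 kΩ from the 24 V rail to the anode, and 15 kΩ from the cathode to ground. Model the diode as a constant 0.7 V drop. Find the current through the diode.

The two resistors are in series with the diode, so KVL gives 24 = I·3.9 + 0.7 + I·15.
I = (24 − 0.7) / (3.9 + 15) kΩ = 23.3 / 18.9 = 1.23 mA.

I ≈ 1.2 mA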